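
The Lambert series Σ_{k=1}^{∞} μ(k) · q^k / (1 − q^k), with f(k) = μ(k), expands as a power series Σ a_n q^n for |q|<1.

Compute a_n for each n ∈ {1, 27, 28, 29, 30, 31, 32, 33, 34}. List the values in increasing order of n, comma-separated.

1, 0, 0, 0, 0, 0, 0, 0, 0

[q^1] μ(1)=1 ⇒ 1
d|27:{1,3,9,27}  Σμ=1+(-1)+0+0=0
d|28:{28,14,7,4,2,1}  Σμ=0+1+(-1)+0+(-1)+1=0
d|29:{1,29}  Σμ=1+(-1)=0
q^30  k|30↦μ(k): 30:-1 15:1 10:1 6:1 5:-1 3:-1 2:-1 1:1  a_30=0
[q^31] μ(31)=-1,μ(1)=1 ⇒ 0
d|32:{32,16,8,4,2,1}  Σμ=0+0+0+0+(-1)+1=0
q^33  k|33↦μ(k): 33:1 11:-1 3:-1 1:1  a_33=0
d|34:{34,17,2,1}  Σμ=1+(-1)+(-1)+1=0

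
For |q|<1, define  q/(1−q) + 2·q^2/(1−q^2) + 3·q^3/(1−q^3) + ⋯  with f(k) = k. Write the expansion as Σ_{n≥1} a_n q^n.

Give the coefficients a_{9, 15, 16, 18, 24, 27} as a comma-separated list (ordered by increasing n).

13, 24, 31, 39, 60, 40

d|9:{9,3,1}  Σf=9+3+1=13
q^15  k|15↦f(k): 1:1 3:3 5:5 15:15  a_15=24
d|16:{1,2,4,8,16}  Σf=1+2+4+8+16=31
n=18: 1·18 2·9 3·6 6·3 9·2 18·1  f→[1+2+3+6+9+18]=39
d|24:{24,12,8,6,4,3,2,1}  Σf=24+12+8+6+4+3+2+1=60
[q^27] f(1)=1,f(3)=3,f(9)=9,f(27)=27 ⇒ 40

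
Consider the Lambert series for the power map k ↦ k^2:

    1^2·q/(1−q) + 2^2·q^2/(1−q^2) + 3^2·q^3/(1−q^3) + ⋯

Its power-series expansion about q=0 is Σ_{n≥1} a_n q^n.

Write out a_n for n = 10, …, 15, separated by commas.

130, 122, 210, 170, 250, 260

q^10  k|10↦f(k): 10:100 5:25 2:4 1:1  a_10=130
q^11  k|11↦f(k): 1:1 11:121  a_11=122
n=12: 1·12 2·6 3·4 4·3 6·2 12·1  f→[1+4+9+16+36+144]=210
n=13: 1·13 13·1  f→[1+169]=170
q^14  k|14↦f(k): 1:1 2:4 7:49 14:196  a_14=250
q^15  k|15↦f(k): 1:1 3:9 5:25 15:225  a_15=260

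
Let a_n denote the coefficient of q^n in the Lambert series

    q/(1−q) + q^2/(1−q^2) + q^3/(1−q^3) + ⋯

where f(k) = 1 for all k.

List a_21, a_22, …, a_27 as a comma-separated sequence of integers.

4, 4, 2, 8, 3, 4, 4

n=21: 21·1 7·3 3·7 1·21  f→[1+1+1+1]=4
n=22: 22·1 11·2 2·11 1·22  f→[1+1+1+1]=4
[q^23] f(23)=1,f(1)=1 ⇒ 2
n=24: 24·1 12·2 8·3 6·4 4·6 3·8 2·12 1·24  f→[1+1+1+1+1+1+1+1]=8
[q^25] f(1)=1,f(5)=1,f(25)=1 ⇒ 3
q^26  k|26↦f(k): 26:1 13:1 2:1 1:1  a_26=4
[q^27] f(1)=1,f(3)=1,f(9)=1,f(27)=1 ⇒ 4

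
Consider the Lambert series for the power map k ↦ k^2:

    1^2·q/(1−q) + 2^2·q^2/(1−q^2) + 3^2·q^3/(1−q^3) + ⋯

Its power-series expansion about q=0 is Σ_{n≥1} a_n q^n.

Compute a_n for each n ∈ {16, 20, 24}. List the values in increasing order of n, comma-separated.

341, 546, 850

d|16:{1,2,4,8,16}  Σf=1+4+16+64+256=341
[q^20] f(20)=400,f(10)=100,f(5)=25,f(4)=16,f(2)=4,f(1)=1 ⇒ 546
q^24  k|24↦f(k): 24:576 12:144 8:64 6:36 4:16 3:9 2:4 1:1  a_24=850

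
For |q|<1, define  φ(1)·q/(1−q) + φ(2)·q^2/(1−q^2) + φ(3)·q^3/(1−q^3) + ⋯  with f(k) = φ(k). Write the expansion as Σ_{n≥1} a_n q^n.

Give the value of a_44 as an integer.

q^44  k|44↦φ(k): 1:1 2:1 4:2 11:10 22:10 44:20  a_44=44

a_44 = 44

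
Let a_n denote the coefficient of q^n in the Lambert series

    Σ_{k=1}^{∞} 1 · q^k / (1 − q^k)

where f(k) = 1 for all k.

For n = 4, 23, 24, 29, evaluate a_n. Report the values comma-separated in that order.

[q^4] f(1)=1,f(2)=1,f(4)=1 ⇒ 3
n=23: 1·23 23·1  f→[1+1]=2
q^24  k|24↦f(k): 24:1 12:1 8:1 6:1 4:1 3:1 2:1 1:1  a_24=8
n=29: 29·1 1·29  f→[1+1]=2

3, 2, 8, 2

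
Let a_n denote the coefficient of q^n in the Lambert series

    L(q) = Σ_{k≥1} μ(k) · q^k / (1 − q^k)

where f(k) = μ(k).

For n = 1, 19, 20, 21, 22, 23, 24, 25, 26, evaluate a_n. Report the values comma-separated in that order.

d|1:{1}  Σμ=1=1
d|19:{19,1}  Σμ=(-1)+1=0
q^20  k|20↦μ(k): 1:1 2:-1 4:0 5:-1 10:1 20:0  a_20=0
d|21:{1,3,7,21}  Σμ=1+(-1)+(-1)+1=0
n=22: 1·22 2·11 11·2 22·1  μ→[1+(-1)+(-1)+1]=0
[q^23] μ(1)=1,μ(23)=-1 ⇒ 0
q^24  k|24↦μ(k): 24:0 12:0 8:0 6:1 4:0 3:-1 2:-1 1:1  a_24=0
d|25:{25,5,1}  Σμ=0+(-1)+1=0
q^26  k|26↦μ(k): 26:1 13:-1 2:-1 1:1  a_26=0

1, 0, 0, 0, 0, 0, 0, 0, 0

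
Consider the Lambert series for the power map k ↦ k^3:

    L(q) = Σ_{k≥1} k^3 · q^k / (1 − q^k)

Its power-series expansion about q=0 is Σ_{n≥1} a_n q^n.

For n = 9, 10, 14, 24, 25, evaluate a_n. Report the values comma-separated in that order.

757, 1134, 3096, 16380, 15751

d|9:{9,3,1}  Σf=729+27+1=757
n=10: 10·1 5·2 2·5 1·10  f→[1000+125+8+1]=1134
n=14: 14·1 7·2 2·7 1·14  f→[2744+343+8+1]=3096
n=24: 1·24 2·12 3·8 4·6 6·4 8·3 12·2 24·1  f→[1+8+27+64+216+512+1728+13824]=16380
[q^25] f(1)=1,f(5)=125,f(25)=15625 ⇒ 15751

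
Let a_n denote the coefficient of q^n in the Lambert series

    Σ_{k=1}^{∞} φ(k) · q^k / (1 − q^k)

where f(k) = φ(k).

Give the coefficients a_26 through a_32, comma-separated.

n=26: 1·26 2·13 13·2 26·1  φ→[1+1+12+12]=26
q^27  k|27↦φ(k): 1:1 3:2 9:6 27:18  a_27=27
d|28:{1,2,4,7,14,28}  Σφ=1+1+2+6+6+12=28
d|29:{1,29}  Σφ=1+28=29
d|30:{1,2,3,5,6,10,15,30}  Σφ=1+1+2+4+2+4+8+8=30
q^31  k|31↦φ(k): 1:1 31:30  a_31=31
d|32:{32,16,8,4,2,1}  Σφ=16+8+4+2+1+1=32

26, 27, 28, 29, 30, 31, 32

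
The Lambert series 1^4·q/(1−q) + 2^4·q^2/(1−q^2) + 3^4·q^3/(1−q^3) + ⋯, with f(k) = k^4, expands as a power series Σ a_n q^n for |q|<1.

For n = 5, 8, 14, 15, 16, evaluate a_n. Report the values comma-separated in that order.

626, 4369, 40834, 51332, 69905

n=5: 5·1 1·5  f→[625+1]=626
q^8  k|8↦f(k): 1:1 2:16 4:256 8:4096  a_8=4369
[q^14] f(14)=38416,f(7)=2401,f(2)=16,f(1)=1 ⇒ 40834
n=15: 1·15 3·5 5·3 15·1  f→[1+81+625+50625]=51332
d|16:{1,2,4,8,16}  Σf=1+16+256+4096+65536=69905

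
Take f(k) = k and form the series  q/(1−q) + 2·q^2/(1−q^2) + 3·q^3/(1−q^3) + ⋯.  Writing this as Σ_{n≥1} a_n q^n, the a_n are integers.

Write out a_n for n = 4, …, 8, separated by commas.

d|4:{4,2,1}  Σf=4+2+1=7
d|5:{5,1}  Σf=5+1=6
q^6  k|6↦f(k): 6:6 3:3 2:2 1:1  a_6=12
q^7  k|7↦f(k): 7:7 1:1  a_7=8
n=8: 8·1 4·2 2·4 1·8  f→[8+4+2+1]=15

7, 6, 12, 8, 15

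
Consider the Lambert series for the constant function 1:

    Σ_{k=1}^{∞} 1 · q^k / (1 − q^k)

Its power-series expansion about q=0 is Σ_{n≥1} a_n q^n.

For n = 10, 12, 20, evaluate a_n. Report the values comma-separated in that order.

[q^10] f(10)=1,f(5)=1,f(2)=1,f(1)=1 ⇒ 4
[q^12] f(1)=1,f(2)=1,f(3)=1,f(4)=1,f(6)=1,f(12)=1 ⇒ 6
n=20: 1·20 2·10 4·5 5·4 10·2 20·1  f→[1+1+1+1+1+1]=6

4, 6, 6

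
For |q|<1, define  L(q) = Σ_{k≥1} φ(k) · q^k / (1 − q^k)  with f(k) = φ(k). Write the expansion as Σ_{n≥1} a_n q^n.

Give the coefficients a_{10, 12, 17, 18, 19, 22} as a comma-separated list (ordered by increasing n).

n=10: 1·10 2·5 5·2 10·1  φ→[1+1+4+4]=10
n=12: 1·12 2·6 3·4 4·3 6·2 12·1  φ→[1+1+2+2+2+4]=12
q^17  k|17↦φ(k): 17:16 1:1  a_17=17
d|18:{18,9,6,3,2,1}  Σφ=6+6+2+2+1+1=18
n=19: 1·19 19·1  φ→[1+18]=19
n=22: 1·22 2·11 11·2 22·1  φ→[1+1+10+10]=22

10, 12, 17, 18, 19, 22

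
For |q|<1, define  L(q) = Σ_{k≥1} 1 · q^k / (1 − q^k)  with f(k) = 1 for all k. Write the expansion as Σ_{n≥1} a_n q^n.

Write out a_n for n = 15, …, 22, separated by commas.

4, 5, 2, 6, 2, 6, 4, 4

n=15: 15·1 5·3 3·5 1·15  f→[1+1+1+1]=4
[q^16] f(1)=1,f(2)=1,f(4)=1,f(8)=1,f(16)=1 ⇒ 5
d|17:{17,1}  Σf=1+1=2
q^18  k|18↦f(k): 18:1 9:1 6:1 3:1 2:1 1:1  a_18=6
[q^19] f(19)=1,f(1)=1 ⇒ 2
q^20  k|20↦f(k): 20:1 10:1 5:1 4:1 2:1 1:1  a_20=6
d|21:{1,3,7,21}  Σf=1+1+1+1=4
[q^22] f(22)=1,f(11)=1,f(2)=1,f(1)=1 ⇒ 4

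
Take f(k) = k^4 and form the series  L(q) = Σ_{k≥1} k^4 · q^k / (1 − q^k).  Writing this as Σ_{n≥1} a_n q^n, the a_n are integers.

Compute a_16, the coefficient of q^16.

a_16 = 69905

q^16  k|16↦f(k): 16:65536 8:4096 4:256 2:16 1:1  a_16=69905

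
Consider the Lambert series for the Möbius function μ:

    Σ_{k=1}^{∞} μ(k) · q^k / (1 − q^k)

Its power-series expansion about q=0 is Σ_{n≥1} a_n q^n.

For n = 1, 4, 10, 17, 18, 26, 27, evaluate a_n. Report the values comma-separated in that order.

1, 0, 0, 0, 0, 0, 0

d|1:{1}  Σμ=1=1
d|4:{1,2,4}  Σμ=1+(-1)+0=0
q^10  k|10↦μ(k): 1:1 2:-1 5:-1 10:1  a_10=0
[q^17] μ(17)=-1,μ(1)=1 ⇒ 0
n=18: 18·1 9·2 6·3 3·6 2·9 1·18  μ→[0+0+1+(-1)+(-1)+1]=0
[q^26] μ(26)=1,μ(13)=-1,μ(2)=-1,μ(1)=1 ⇒ 0
n=27: 27·1 9·3 3·9 1·27  μ→[0+0+(-1)+1]=0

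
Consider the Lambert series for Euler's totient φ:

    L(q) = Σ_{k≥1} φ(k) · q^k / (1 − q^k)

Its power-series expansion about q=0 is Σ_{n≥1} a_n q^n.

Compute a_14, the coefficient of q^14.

q^14  k|14↦φ(k): 14:6 7:6 2:1 1:1  a_14=14

a_14 = 14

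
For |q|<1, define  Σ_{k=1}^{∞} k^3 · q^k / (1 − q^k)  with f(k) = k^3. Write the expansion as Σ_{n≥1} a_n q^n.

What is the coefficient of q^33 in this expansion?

a_33 = 37296

q^33  k|33↦f(k): 1:1 3:27 11:1331 33:35937  a_33=37296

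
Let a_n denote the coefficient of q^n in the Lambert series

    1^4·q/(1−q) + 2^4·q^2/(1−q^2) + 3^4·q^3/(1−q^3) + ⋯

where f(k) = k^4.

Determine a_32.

a_32 = 1118481

q^32  k|32↦f(k): 1:1 2:16 4:256 8:4096 16:65536 32:1048576  a_32=1118481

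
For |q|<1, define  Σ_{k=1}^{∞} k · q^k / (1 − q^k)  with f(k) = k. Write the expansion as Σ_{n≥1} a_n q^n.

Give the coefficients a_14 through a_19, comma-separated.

24, 24, 31, 18, 39, 20

q^14  k|14↦f(k): 1:1 2:2 7:7 14:14  a_14=24
q^15  k|15↦f(k): 1:1 3:3 5:5 15:15  a_15=24
d|16:{1,2,4,8,16}  Σf=1+2+4+8+16=31
q^17  k|17↦f(k): 17:17 1:1  a_17=18
[q^18] f(1)=1,f(2)=2,f(3)=3,f(6)=6,f(9)=9,f(18)=18 ⇒ 39
n=19: 1·19 19·1  f→[1+19]=20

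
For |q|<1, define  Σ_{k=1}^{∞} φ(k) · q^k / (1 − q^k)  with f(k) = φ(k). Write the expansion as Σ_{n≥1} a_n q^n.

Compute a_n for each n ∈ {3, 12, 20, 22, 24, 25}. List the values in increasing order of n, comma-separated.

d|3:{3,1}  Σφ=2+1=3
q^12  k|12↦φ(k): 1:1 2:1 3:2 4:2 6:2 12:4  a_12=12
q^20  k|20↦φ(k): 20:8 10:4 5:4 4:2 2:1 1:1  a_20=20
d|22:{1,2,11,22}  Σφ=1+1+10+10=22
n=24: 24·1 12·2 8·3 6·4 4·6 3·8 2·12 1·24  φ→[8+4+4+2+2+2+1+1]=24
n=25: 1·25 5·5 25·1  φ→[1+4+20]=25

3, 12, 20, 22, 24, 25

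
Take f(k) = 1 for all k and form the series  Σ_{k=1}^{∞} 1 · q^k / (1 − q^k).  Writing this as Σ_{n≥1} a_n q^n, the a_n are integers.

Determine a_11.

a_11 = 2

[q^11] f(11)=1,f(1)=1 ⇒ 2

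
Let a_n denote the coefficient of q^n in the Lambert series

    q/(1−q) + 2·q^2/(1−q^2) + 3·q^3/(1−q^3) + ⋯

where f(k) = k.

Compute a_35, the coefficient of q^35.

a_35 = 48

n=35: 35·1 7·5 5·7 1·35  f→[35+7+5+1]=48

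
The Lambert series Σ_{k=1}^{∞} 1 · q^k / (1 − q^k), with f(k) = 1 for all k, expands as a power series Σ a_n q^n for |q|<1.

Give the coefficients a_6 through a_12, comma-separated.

[q^6] f(6)=1,f(3)=1,f(2)=1,f(1)=1 ⇒ 4
[q^7] f(7)=1,f(1)=1 ⇒ 2
q^8  k|8↦f(k): 8:1 4:1 2:1 1:1  a_8=4
[q^9] f(1)=1,f(3)=1,f(9)=1 ⇒ 3
n=10: 10·1 5·2 2·5 1·10  f→[1+1+1+1]=4
q^11  k|11↦f(k): 1:1 11:1  a_11=2
q^12  k|12↦f(k): 12:1 6:1 4:1 3:1 2:1 1:1  a_12=6

4, 2, 4, 3, 4, 2, 6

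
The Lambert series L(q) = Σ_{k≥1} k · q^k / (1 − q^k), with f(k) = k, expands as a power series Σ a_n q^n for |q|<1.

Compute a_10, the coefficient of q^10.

[q^10] f(1)=1,f(2)=2,f(5)=5,f(10)=10 ⇒ 18

a_10 = 18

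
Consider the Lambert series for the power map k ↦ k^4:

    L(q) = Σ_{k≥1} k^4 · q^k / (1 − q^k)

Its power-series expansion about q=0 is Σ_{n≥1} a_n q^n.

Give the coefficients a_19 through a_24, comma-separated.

d|19:{1,19}  Σf=1+130321=130322
d|20:{1,2,4,5,10,20}  Σf=1+16+256+625+10000+160000=170898
d|21:{1,3,7,21}  Σf=1+81+2401+194481=196964
n=22: 1·22 2·11 11·2 22·1  f→[1+16+14641+234256]=248914
q^23  k|23↦f(k): 1:1 23:279841  a_23=279842
q^24  k|24↦f(k): 24:331776 12:20736 8:4096 6:1296 4:256 3:81 2:16 1:1  a_24=358258

130322, 170898, 196964, 248914, 279842, 358258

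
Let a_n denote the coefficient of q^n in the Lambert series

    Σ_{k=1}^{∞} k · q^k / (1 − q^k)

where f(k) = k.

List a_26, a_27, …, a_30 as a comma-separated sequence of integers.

n=26: 1·26 2·13 13·2 26·1  f→[1+2+13+26]=42
d|27:{27,9,3,1}  Σf=27+9+3+1=40
n=28: 1·28 2·14 4·7 7·4 14·2 28·1  f→[1+2+4+7+14+28]=56
[q^29] f(1)=1,f(29)=29 ⇒ 30
[q^30] f(1)=1,f(2)=2,f(3)=3,f(5)=5,f(6)=6,f(10)=10,f(15)=15,f(30)=30 ⇒ 72

42, 40, 56, 30, 72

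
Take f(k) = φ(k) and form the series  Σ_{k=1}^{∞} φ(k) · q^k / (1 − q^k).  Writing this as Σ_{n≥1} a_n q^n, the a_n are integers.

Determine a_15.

q^15  k|15↦φ(k): 1:1 3:2 5:4 15:8  a_15=15

a_15 = 15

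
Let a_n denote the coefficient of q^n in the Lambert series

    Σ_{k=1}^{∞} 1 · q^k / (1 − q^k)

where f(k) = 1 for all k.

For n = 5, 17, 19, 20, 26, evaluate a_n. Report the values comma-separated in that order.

q^5  k|5↦f(k): 5:1 1:1  a_5=2
d|17:{1,17}  Σf=1+1=2
[q^19] f(19)=1,f(1)=1 ⇒ 2
[q^20] f(1)=1,f(2)=1,f(4)=1,f(5)=1,f(10)=1,f(20)=1 ⇒ 6
q^26  k|26↦f(k): 1:1 2:1 13:1 26:1  a_26=4

2, 2, 2, 6, 4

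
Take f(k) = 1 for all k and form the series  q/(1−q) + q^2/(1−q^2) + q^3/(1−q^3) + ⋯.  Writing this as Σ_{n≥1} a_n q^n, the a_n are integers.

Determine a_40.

q^40  k|40↦f(k): 40:1 20:1 10:1 8:1 5:1 4:1 2:1 1:1  a_40=8

a_40 = 8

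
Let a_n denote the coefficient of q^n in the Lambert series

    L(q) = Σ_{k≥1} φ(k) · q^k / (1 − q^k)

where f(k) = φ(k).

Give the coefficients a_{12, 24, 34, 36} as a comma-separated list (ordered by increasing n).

n=12: 1·12 2·6 3·4 4·3 6·2 12·1  φ→[1+1+2+2+2+4]=12
d|24:{1,2,3,4,6,8,12,24}  Σφ=1+1+2+2+2+4+4+8=24
[q^34] φ(1)=1,φ(2)=1,φ(17)=16,φ(34)=16 ⇒ 34
d|36:{1,2,3,4,6,9,12,18,36}  Σφ=1+1+2+2+2+6+4+6+12=36

12, 24, 34, 36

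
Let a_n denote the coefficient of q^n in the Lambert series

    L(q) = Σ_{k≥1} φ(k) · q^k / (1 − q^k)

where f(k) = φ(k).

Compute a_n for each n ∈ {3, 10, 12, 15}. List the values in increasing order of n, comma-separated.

d|3:{1,3}  Σφ=1+2=3
q^10  k|10↦φ(k): 10:4 5:4 2:1 1:1  a_10=10
d|12:{12,6,4,3,2,1}  Σφ=4+2+2+2+1+1=12
d|15:{15,5,3,1}  Σφ=8+4+2+1=15

3, 10, 12, 15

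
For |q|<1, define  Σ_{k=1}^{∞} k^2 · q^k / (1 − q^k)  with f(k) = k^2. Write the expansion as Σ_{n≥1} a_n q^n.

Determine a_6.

a_6 = 50

q^6  k|6↦f(k): 1:1 2:4 3:9 6:36  a_6=50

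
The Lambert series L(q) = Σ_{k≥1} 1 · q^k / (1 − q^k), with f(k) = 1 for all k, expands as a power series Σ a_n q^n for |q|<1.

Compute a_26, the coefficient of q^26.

a_26 = 4

[q^26] f(1)=1,f(2)=1,f(13)=1,f(26)=1 ⇒ 4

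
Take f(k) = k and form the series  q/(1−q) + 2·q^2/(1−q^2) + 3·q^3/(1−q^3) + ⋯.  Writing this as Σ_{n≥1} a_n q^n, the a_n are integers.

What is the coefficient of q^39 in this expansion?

a_39 = 56

d|39:{1,3,13,39}  Σf=1+3+13+39=56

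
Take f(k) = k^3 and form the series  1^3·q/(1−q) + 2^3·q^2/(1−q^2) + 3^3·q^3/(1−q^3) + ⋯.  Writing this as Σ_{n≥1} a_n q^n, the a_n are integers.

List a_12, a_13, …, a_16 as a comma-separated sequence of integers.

2044, 2198, 3096, 3528, 4681

q^12  k|12↦f(k): 1:1 2:8 3:27 4:64 6:216 12:1728  a_12=2044
n=13: 1·13 13·1  f→[1+2197]=2198
d|14:{1,2,7,14}  Σf=1+8+343+2744=3096
n=15: 15·1 5·3 3·5 1·15  f→[3375+125+27+1]=3528
[q^16] f(1)=1,f(2)=8,f(4)=64,f(8)=512,f(16)=4096 ⇒ 4681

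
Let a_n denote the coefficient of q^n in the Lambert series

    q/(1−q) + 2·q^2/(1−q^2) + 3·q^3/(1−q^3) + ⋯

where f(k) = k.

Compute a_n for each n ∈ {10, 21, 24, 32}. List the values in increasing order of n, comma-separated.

q^10  k|10↦f(k): 10:10 5:5 2:2 1:1  a_10=18
[q^21] f(21)=21,f(7)=7,f(3)=3,f(1)=1 ⇒ 32
q^24  k|24↦f(k): 24:24 12:12 8:8 6:6 4:4 3:3 2:2 1:1  a_24=60
d|32:{1,2,4,8,16,32}  Σf=1+2+4+8+16+32=63

18, 32, 60, 63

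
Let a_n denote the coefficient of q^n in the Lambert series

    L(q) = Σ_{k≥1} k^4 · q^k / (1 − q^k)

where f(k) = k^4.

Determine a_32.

a_32 = 1118481

[q^32] f(32)=1048576,f(16)=65536,f(8)=4096,f(4)=256,f(2)=16,f(1)=1 ⇒ 1118481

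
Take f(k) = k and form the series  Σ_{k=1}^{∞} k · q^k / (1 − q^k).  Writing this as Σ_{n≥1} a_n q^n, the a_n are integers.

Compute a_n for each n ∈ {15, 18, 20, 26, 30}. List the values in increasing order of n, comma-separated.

24, 39, 42, 42, 72

[q^15] f(1)=1,f(3)=3,f(5)=5,f(15)=15 ⇒ 24
n=18: 18·1 9·2 6·3 3·6 2·9 1·18  f→[18+9+6+3+2+1]=39
q^20  k|20↦f(k): 20:20 10:10 5:5 4:4 2:2 1:1  a_20=42
n=26: 1·26 2·13 13·2 26·1  f→[1+2+13+26]=42
n=30: 30·1 15·2 10·3 6·5 5·6 3·10 2·15 1·30  f→[30+15+10+6+5+3+2+1]=72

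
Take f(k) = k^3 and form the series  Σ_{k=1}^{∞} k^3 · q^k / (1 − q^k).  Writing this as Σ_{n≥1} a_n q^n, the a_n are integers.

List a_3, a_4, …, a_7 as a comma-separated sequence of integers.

d|3:{1,3}  Σf=1+27=28
q^4  k|4↦f(k): 4:64 2:8 1:1  a_4=73
n=5: 5·1 1·5  f→[125+1]=126
n=6: 1·6 2·3 3·2 6·1  f→[1+8+27+216]=252
[q^7] f(1)=1,f(7)=343 ⇒ 344

28, 73, 126, 252, 344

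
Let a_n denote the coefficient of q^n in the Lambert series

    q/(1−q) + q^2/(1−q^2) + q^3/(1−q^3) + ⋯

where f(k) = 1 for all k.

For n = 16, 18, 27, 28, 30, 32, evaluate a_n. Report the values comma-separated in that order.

5, 6, 4, 6, 8, 6

d|16:{16,8,4,2,1}  Σf=1+1+1+1+1=5
[q^18] f(18)=1,f(9)=1,f(6)=1,f(3)=1,f(2)=1,f(1)=1 ⇒ 6
n=27: 1·27 3·9 9·3 27·1  f→[1+1+1+1]=4
[q^28] f(28)=1,f(14)=1,f(7)=1,f(4)=1,f(2)=1,f(1)=1 ⇒ 6
n=30: 30·1 15·2 10·3 6·5 5·6 3·10 2·15 1·30  f→[1+1+1+1+1+1+1+1]=8
q^32  k|32↦f(k): 32:1 16:1 8:1 4:1 2:1 1:1  a_32=6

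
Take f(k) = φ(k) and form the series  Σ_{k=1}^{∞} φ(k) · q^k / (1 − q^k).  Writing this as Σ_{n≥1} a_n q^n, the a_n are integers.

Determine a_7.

d|7:{1,7}  Σφ=1+6=7

a_7 = 7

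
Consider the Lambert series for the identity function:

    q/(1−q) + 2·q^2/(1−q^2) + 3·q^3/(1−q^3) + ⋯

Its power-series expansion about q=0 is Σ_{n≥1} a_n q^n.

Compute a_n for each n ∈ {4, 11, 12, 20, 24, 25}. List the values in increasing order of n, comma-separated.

n=4: 4·1 2·2 1·4  f→[4+2+1]=7
d|11:{1,11}  Σf=1+11=12
[q^12] f(1)=1,f(2)=2,f(3)=3,f(4)=4,f(6)=6,f(12)=12 ⇒ 28
d|20:{1,2,4,5,10,20}  Σf=1+2+4+5+10+20=42
n=24: 24·1 12·2 8·3 6·4 4·6 3·8 2·12 1·24  f→[24+12+8+6+4+3+2+1]=60
q^25  k|25↦f(k): 25:25 5:5 1:1  a_25=31

7, 12, 28, 42, 60, 31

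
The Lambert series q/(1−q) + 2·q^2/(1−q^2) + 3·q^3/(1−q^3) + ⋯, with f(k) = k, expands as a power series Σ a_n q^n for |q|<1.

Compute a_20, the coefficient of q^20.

a_20 = 42

d|20:{20,10,5,4,2,1}  Σf=20+10+5+4+2+1=42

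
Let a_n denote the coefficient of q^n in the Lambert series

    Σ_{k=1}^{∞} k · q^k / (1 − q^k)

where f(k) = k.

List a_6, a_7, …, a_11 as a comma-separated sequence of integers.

[q^6] f(6)=6,f(3)=3,f(2)=2,f(1)=1 ⇒ 12
[q^7] f(1)=1,f(7)=7 ⇒ 8
q^8  k|8↦f(k): 1:1 2:2 4:4 8:8  a_8=15
q^9  k|9↦f(k): 9:9 3:3 1:1  a_9=13
[q^10] f(10)=10,f(5)=5,f(2)=2,f(1)=1 ⇒ 18
q^11  k|11↦f(k): 1:1 11:11  a_11=12

12, 8, 15, 13, 18, 12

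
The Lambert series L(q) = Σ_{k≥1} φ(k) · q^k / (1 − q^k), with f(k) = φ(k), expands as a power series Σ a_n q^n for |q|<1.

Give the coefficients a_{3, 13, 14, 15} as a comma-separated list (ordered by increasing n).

d|3:{3,1}  Σφ=2+1=3
d|13:{13,1}  Σφ=12+1=13
n=14: 1·14 2·7 7·2 14·1  φ→[1+1+6+6]=14
n=15: 15·1 5·3 3·5 1·15  φ→[8+4+2+1]=15

3, 13, 14, 15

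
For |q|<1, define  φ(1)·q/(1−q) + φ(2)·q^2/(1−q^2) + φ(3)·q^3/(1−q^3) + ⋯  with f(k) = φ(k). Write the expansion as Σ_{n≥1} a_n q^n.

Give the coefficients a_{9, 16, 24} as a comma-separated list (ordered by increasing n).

d|9:{9,3,1}  Σφ=6+2+1=9
d|16:{1,2,4,8,16}  Σφ=1+1+2+4+8=16
n=24: 24·1 12·2 8·3 6·4 4·6 3·8 2·12 1·24  φ→[8+4+4+2+2+2+1+1]=24

9, 16, 24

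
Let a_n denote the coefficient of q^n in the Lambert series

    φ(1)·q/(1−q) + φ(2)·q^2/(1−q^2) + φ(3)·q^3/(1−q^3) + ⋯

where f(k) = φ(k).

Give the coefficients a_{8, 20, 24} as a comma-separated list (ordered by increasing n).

q^8  k|8↦φ(k): 8:4 4:2 2:1 1:1  a_8=8
d|20:{1,2,4,5,10,20}  Σφ=1+1+2+4+4+8=20
d|24:{24,12,8,6,4,3,2,1}  Σφ=8+4+4+2+2+2+1+1=24

8, 20, 24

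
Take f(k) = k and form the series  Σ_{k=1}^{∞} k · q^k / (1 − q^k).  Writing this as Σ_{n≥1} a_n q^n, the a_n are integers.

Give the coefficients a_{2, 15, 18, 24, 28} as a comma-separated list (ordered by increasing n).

q^2  k|2↦f(k): 1:1 2:2  a_2=3
d|15:{15,5,3,1}  Σf=15+5+3+1=24
[q^18] f(18)=18,f(9)=9,f(6)=6,f(3)=3,f(2)=2,f(1)=1 ⇒ 39
[q^24] f(24)=24,f(12)=12,f(8)=8,f(6)=6,f(4)=4,f(3)=3,f(2)=2,f(1)=1 ⇒ 60
[q^28] f(1)=1,f(2)=2,f(4)=4,f(7)=7,f(14)=14,f(28)=28 ⇒ 56

3, 24, 39, 60, 56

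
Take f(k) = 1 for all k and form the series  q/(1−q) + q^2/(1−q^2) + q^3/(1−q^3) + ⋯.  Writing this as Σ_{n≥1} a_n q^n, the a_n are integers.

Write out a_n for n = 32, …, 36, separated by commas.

6, 4, 4, 4, 9

q^32  k|32↦f(k): 1:1 2:1 4:1 8:1 16:1 32:1  a_32=6
d|33:{1,3,11,33}  Σf=1+1+1+1=4
[q^34] f(34)=1,f(17)=1,f(2)=1,f(1)=1 ⇒ 4
d|35:{1,5,7,35}  Σf=1+1+1+1=4
q^36  k|36↦f(k): 1:1 2:1 3:1 4:1 6:1 9:1 12:1 18:1 36:1  a_36=9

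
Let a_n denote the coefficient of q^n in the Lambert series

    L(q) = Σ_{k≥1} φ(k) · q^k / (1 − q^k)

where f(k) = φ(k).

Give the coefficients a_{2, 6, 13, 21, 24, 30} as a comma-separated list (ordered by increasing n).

d|2:{2,1}  Σφ=1+1=2
d|6:{1,2,3,6}  Σφ=1+1+2+2=6
[q^13] φ(1)=1,φ(13)=12 ⇒ 13
n=21: 1·21 3·7 7·3 21·1  φ→[1+2+6+12]=21
[q^24] φ(24)=8,φ(12)=4,φ(8)=4,φ(6)=2,φ(4)=2,φ(3)=2,φ(2)=1,φ(1)=1 ⇒ 24
[q^30] φ(30)=8,φ(15)=8,φ(10)=4,φ(6)=2,φ(5)=4,φ(3)=2,φ(2)=1,φ(1)=1 ⇒ 30

2, 6, 13, 21, 24, 30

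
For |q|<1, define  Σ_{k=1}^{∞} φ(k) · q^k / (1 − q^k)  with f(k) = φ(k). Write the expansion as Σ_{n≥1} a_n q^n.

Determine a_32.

[q^32] φ(32)=16,φ(16)=8,φ(8)=4,φ(4)=2,φ(2)=1,φ(1)=1 ⇒ 32

a_32 = 32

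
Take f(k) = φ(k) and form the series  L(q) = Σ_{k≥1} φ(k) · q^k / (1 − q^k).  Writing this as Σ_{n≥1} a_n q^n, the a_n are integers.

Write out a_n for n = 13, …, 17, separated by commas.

[q^13] φ(13)=12,φ(1)=1 ⇒ 13
[q^14] φ(14)=6,φ(7)=6,φ(2)=1,φ(1)=1 ⇒ 14
n=15: 15·1 5·3 3·5 1·15  φ→[8+4+2+1]=15
[q^16] φ(1)=1,φ(2)=1,φ(4)=2,φ(8)=4,φ(16)=8 ⇒ 16
n=17: 17·1 1·17  φ→[16+1]=17

13, 14, 15, 16, 17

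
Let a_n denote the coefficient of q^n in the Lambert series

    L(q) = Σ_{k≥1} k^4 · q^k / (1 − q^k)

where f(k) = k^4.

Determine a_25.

a_25 = 391251

q^25  k|25↦f(k): 25:390625 5:625 1:1  a_25=391251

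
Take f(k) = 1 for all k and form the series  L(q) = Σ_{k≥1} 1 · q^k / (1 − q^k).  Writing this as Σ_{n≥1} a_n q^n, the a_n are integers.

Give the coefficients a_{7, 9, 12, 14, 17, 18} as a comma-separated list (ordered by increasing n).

2, 3, 6, 4, 2, 6

n=7: 1·7 7·1  f→[1+1]=2
d|9:{1,3,9}  Σf=1+1+1=3
d|12:{12,6,4,3,2,1}  Σf=1+1+1+1+1+1=6
[q^14] f(14)=1,f(7)=1,f(2)=1,f(1)=1 ⇒ 4
n=17: 17·1 1·17  f→[1+1]=2
[q^18] f(1)=1,f(2)=1,f(3)=1,f(6)=1,f(9)=1,f(18)=1 ⇒ 6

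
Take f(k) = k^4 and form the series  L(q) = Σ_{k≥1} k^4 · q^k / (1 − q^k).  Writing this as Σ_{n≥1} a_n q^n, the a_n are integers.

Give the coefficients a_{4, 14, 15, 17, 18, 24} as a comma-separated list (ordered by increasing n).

n=4: 4·1 2·2 1·4  f→[256+16+1]=273
q^14  k|14↦f(k): 1:1 2:16 7:2401 14:38416  a_14=40834
n=15: 1·15 3·5 5·3 15·1  f→[1+81+625+50625]=51332
d|17:{1,17}  Σf=1+83521=83522
n=18: 18·1 9·2 6·3 3·6 2·9 1·18  f→[104976+6561+1296+81+16+1]=112931
q^24  k|24↦f(k): 24:331776 12:20736 8:4096 6:1296 4:256 3:81 2:16 1:1  a_24=358258

273, 40834, 51332, 83522, 112931, 358258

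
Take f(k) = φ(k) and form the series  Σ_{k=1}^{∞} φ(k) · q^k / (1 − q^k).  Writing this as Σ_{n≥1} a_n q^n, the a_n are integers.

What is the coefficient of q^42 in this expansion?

[q^42] φ(42)=12,φ(21)=12,φ(14)=6,φ(7)=6,φ(6)=2,φ(3)=2,φ(2)=1,φ(1)=1 ⇒ 42

a_42 = 42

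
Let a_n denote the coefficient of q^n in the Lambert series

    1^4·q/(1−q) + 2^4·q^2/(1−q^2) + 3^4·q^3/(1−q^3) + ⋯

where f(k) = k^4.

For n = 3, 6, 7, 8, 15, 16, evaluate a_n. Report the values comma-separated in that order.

n=3: 3·1 1·3  f→[81+1]=82
d|6:{6,3,2,1}  Σf=1296+81+16+1=1394
d|7:{1,7}  Σf=1+2401=2402
n=8: 8·1 4·2 2·4 1·8  f→[4096+256+16+1]=4369
q^15  k|15↦f(k): 1:1 3:81 5:625 15:50625  a_15=51332
d|16:{16,8,4,2,1}  Σf=65536+4096+256+16+1=69905

82, 1394, 2402, 4369, 51332, 69905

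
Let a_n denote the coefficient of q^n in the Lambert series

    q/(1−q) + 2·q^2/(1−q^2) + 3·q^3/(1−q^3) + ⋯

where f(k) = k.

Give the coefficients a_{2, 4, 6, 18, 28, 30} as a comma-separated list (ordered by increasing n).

q^2  k|2↦f(k): 2:2 1:1  a_2=3
[q^4] f(4)=4,f(2)=2,f(1)=1 ⇒ 7
d|6:{1,2,3,6}  Σf=1+2+3+6=12
[q^18] f(18)=18,f(9)=9,f(6)=6,f(3)=3,f(2)=2,f(1)=1 ⇒ 39
q^28  k|28↦f(k): 28:28 14:14 7:7 4:4 2:2 1:1  a_28=56
n=30: 1·30 2·15 3·10 5·6 6·5 10·3 15·2 30·1  f→[1+2+3+5+6+10+15+30]=72

3, 7, 12, 39, 56, 72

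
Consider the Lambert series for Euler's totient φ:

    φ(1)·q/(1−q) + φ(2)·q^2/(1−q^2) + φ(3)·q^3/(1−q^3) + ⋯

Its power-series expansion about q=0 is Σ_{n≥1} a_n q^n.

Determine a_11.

[q^11] φ(11)=10,φ(1)=1 ⇒ 11

a_11 = 11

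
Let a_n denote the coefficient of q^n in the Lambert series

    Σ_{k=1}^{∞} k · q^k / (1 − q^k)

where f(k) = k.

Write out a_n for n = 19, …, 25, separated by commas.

20, 42, 32, 36, 24, 60, 31

q^19  k|19↦f(k): 1:1 19:19  a_19=20
d|20:{1,2,4,5,10,20}  Σf=1+2+4+5+10+20=42
n=21: 1·21 3·7 7·3 21·1  f→[1+3+7+21]=32
d|22:{1,2,11,22}  Σf=1+2+11+22=36
d|23:{23,1}  Σf=23+1=24
q^24  k|24↦f(k): 24:24 12:12 8:8 6:6 4:4 3:3 2:2 1:1  a_24=60
d|25:{25,5,1}  Σf=25+5+1=31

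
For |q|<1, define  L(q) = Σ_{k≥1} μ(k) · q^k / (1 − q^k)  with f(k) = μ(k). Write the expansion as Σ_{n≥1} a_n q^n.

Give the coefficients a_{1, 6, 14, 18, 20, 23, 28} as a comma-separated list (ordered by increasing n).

[q^1] μ(1)=1 ⇒ 1
d|6:{1,2,3,6}  Σμ=1+(-1)+(-1)+1=0
n=14: 1·14 2·7 7·2 14·1  μ→[1+(-1)+(-1)+1]=0
d|18:{1,2,3,6,9,18}  Σμ=1+(-1)+(-1)+1+0+0=0
[q^20] μ(1)=1,μ(2)=-1,μ(4)=0,μ(5)=-1,μ(10)=1,μ(20)=0 ⇒ 0
[q^23] μ(23)=-1,μ(1)=1 ⇒ 0
[q^28] μ(1)=1,μ(2)=-1,μ(4)=0,μ(7)=-1,μ(14)=1,μ(28)=0 ⇒ 0

1, 0, 0, 0, 0, 0, 0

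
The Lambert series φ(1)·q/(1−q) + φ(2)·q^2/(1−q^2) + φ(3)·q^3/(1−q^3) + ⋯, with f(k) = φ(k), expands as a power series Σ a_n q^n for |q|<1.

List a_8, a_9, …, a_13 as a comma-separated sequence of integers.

q^8  k|8↦φ(k): 1:1 2:1 4:2 8:4  a_8=8
d|9:{9,3,1}  Σφ=6+2+1=9
n=10: 1·10 2·5 5·2 10·1  φ→[1+1+4+4]=10
n=11: 11·1 1·11  φ→[10+1]=11
d|12:{1,2,3,4,6,12}  Σφ=1+1+2+2+2+4=12
d|13:{13,1}  Σφ=12+1=13

8, 9, 10, 11, 12, 13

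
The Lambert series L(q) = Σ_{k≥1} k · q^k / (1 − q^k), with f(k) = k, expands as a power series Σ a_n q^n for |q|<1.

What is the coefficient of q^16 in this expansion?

[q^16] f(1)=1,f(2)=2,f(4)=4,f(8)=8,f(16)=16 ⇒ 31

a_16 = 31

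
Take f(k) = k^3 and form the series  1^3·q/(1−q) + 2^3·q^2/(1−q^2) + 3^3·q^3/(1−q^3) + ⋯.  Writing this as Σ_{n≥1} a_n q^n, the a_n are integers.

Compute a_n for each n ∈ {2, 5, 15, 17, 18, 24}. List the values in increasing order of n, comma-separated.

[q^2] f(2)=8,f(1)=1 ⇒ 9
d|5:{5,1}  Σf=125+1=126
d|15:{15,5,3,1}  Σf=3375+125+27+1=3528
q^17  k|17↦f(k): 1:1 17:4913  a_17=4914
n=18: 1·18 2·9 3·6 6·3 9·2 18·1  f→[1+8+27+216+729+5832]=6813
d|24:{1,2,3,4,6,8,12,24}  Σf=1+8+27+64+216+512+1728+13824=16380

9, 126, 3528, 4914, 6813, 16380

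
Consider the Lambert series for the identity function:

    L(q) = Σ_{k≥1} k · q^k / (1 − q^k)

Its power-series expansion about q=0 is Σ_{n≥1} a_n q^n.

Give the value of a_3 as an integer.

a_3 = 4

[q^3] f(1)=1,f(3)=3 ⇒ 4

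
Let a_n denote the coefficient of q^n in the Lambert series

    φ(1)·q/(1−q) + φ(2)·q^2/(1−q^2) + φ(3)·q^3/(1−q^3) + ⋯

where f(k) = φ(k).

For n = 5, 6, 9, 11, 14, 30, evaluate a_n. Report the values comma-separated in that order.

n=5: 5·1 1·5  φ→[4+1]=5
n=6: 6·1 3·2 2·3 1·6  φ→[2+2+1+1]=6
q^9  k|9↦φ(k): 9:6 3:2 1:1  a_9=9
q^11  k|11↦φ(k): 11:10 1:1  a_11=11
q^14  k|14↦φ(k): 14:6 7:6 2:1 1:1  a_14=14
d|30:{30,15,10,6,5,3,2,1}  Σφ=8+8+4+2+4+2+1+1=30

5, 6, 9, 11, 14, 30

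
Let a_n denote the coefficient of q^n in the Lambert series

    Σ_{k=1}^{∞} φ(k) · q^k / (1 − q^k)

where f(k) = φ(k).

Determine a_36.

q^36  k|36↦φ(k): 36:12 18:6 12:4 9:6 6:2 4:2 3:2 2:1 1:1  a_36=36

a_36 = 36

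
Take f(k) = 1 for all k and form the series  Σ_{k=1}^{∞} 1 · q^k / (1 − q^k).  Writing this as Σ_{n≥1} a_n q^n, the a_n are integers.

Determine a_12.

d|12:{1,2,3,4,6,12}  Σf=1+1+1+1+1+1=6

a_12 = 6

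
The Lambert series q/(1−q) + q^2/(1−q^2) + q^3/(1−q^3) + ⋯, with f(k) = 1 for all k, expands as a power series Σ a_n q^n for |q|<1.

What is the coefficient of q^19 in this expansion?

a_19 = 2

d|19:{1,19}  Σf=1+1=2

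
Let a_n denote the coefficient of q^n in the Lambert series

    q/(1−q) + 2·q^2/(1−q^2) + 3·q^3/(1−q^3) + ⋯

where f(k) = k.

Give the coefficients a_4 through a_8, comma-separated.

7, 6, 12, 8, 15

[q^4] f(4)=4,f(2)=2,f(1)=1 ⇒ 7
n=5: 1·5 5·1  f→[1+5]=6
[q^6] f(1)=1,f(2)=2,f(3)=3,f(6)=6 ⇒ 12
q^7  k|7↦f(k): 7:7 1:1  a_7=8
q^8  k|8↦f(k): 1:1 2:2 4:4 8:8  a_8=15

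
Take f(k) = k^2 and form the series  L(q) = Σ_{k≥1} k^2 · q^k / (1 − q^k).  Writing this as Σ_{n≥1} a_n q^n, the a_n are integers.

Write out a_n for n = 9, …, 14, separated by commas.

[q^9] f(9)=81,f(3)=9,f(1)=1 ⇒ 91
q^10  k|10↦f(k): 1:1 2:4 5:25 10:100  a_10=130
[q^11] f(1)=1,f(11)=121 ⇒ 122
n=12: 1·12 2·6 3·4 4·3 6·2 12·1  f→[1+4+9+16+36+144]=210
[q^13] f(1)=1,f(13)=169 ⇒ 170
n=14: 14·1 7·2 2·7 1·14  f→[196+49+4+1]=250

91, 130, 122, 210, 170, 250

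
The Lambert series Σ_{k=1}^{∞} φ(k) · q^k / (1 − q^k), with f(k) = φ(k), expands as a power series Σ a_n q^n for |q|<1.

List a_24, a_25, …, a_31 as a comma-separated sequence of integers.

n=24: 1·24 2·12 3·8 4·6 6·4 8·3 12·2 24·1  φ→[1+1+2+2+2+4+4+8]=24
d|25:{1,5,25}  Σφ=1+4+20=25
[q^26] φ(1)=1,φ(2)=1,φ(13)=12,φ(26)=12 ⇒ 26
n=27: 27·1 9·3 3·9 1·27  φ→[18+6+2+1]=27
q^28  k|28↦φ(k): 28:12 14:6 7:6 4:2 2:1 1:1  a_28=28
d|29:{29,1}  Σφ=28+1=29
n=30: 1·30 2·15 3·10 5·6 6·5 10·3 15·2 30·1  φ→[1+1+2+4+2+4+8+8]=30
q^31  k|31↦φ(k): 1:1 31:30  a_31=31

24, 25, 26, 27, 28, 29, 30, 31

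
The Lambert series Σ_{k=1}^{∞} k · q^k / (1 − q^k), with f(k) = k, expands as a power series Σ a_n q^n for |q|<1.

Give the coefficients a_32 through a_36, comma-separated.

63, 48, 54, 48, 91

q^32  k|32↦f(k): 32:32 16:16 8:8 4:4 2:2 1:1  a_32=63
n=33: 1·33 3·11 11·3 33·1  f→[1+3+11+33]=48
n=34: 34·1 17·2 2·17 1·34  f→[34+17+2+1]=54
q^35  k|35↦f(k): 35:35 7:7 5:5 1:1  a_35=48
n=36: 36·1 18·2 12·3 9·4 6·6 4·9 3·12 2·18 1·36  f→[36+18+12+9+6+4+3+2+1]=91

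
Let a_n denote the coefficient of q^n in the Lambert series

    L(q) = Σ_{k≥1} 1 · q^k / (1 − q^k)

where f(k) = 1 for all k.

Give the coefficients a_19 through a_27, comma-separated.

q^19  k|19↦f(k): 1:1 19:1  a_19=2
[q^20] f(1)=1,f(2)=1,f(4)=1,f(5)=1,f(10)=1,f(20)=1 ⇒ 6
[q^21] f(21)=1,f(7)=1,f(3)=1,f(1)=1 ⇒ 4
q^22  k|22↦f(k): 22:1 11:1 2:1 1:1  a_22=4
[q^23] f(1)=1,f(23)=1 ⇒ 2
q^24  k|24↦f(k): 1:1 2:1 3:1 4:1 6:1 8:1 12:1 24:1  a_24=8
d|25:{1,5,25}  Σf=1+1+1=3
q^26  k|26↦f(k): 1:1 2:1 13:1 26:1  a_26=4
q^27  k|27↦f(k): 27:1 9:1 3:1 1:1  a_27=4

2, 6, 4, 4, 2, 8, 3, 4, 4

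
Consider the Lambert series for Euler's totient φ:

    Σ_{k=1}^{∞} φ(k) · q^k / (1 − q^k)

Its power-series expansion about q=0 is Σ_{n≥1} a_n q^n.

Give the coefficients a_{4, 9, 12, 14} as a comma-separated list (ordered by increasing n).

d|4:{4,2,1}  Σφ=2+1+1=4
n=9: 9·1 3·3 1·9  φ→[6+2+1]=9
[q^12] φ(12)=4,φ(6)=2,φ(4)=2,φ(3)=2,φ(2)=1,φ(1)=1 ⇒ 12
n=14: 14·1 7·2 2·7 1·14  φ→[6+6+1+1]=14

4, 9, 12, 14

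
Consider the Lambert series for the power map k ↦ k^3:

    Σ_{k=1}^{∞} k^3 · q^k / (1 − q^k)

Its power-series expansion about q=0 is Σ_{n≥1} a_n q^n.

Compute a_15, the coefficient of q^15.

a_15 = 3528

q^15  k|15↦f(k): 1:1 3:27 5:125 15:3375  a_15=3528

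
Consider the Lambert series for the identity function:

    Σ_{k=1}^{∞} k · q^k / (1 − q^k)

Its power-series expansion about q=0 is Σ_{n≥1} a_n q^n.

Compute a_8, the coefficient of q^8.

q^8  k|8↦f(k): 1:1 2:2 4:4 8:8  a_8=15

a_8 = 15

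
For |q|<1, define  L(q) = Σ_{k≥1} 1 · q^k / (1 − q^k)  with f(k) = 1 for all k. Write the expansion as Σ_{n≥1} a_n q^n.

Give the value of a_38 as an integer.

a_38 = 4

[q^38] f(1)=1,f(2)=1,f(19)=1,f(38)=1 ⇒ 4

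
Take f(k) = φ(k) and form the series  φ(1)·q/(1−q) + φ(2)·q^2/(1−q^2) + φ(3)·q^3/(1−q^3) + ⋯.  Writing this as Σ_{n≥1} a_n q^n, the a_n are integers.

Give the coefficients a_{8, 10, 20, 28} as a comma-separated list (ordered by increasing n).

d|8:{1,2,4,8}  Σφ=1+1+2+4=8
q^10  k|10↦φ(k): 10:4 5:4 2:1 1:1  a_10=10
n=20: 1·20 2·10 4·5 5·4 10·2 20·1  φ→[1+1+2+4+4+8]=20
d|28:{1,2,4,7,14,28}  Σφ=1+1+2+6+6+12=28

8, 10, 20, 28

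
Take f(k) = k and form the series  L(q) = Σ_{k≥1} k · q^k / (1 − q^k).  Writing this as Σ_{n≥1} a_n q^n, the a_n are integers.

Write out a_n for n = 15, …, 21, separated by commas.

d|15:{1,3,5,15}  Σf=1+3+5+15=24
q^16  k|16↦f(k): 1:1 2:2 4:4 8:8 16:16  a_16=31
d|17:{1,17}  Σf=1+17=18
[q^18] f(1)=1,f(2)=2,f(3)=3,f(6)=6,f(9)=9,f(18)=18 ⇒ 39
n=19: 19·1 1·19  f→[19+1]=20
d|20:{20,10,5,4,2,1}  Σf=20+10+5+4+2+1=42
q^21  k|21↦f(k): 21:21 7:7 3:3 1:1  a_21=32

24, 31, 18, 39, 20, 42, 32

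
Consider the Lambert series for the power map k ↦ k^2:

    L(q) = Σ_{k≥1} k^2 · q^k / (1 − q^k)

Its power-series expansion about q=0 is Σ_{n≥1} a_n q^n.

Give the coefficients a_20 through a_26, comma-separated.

546, 500, 610, 530, 850, 651, 850

n=20: 20·1 10·2 5·4 4·5 2·10 1·20  f→[400+100+25+16+4+1]=546
[q^21] f(21)=441,f(7)=49,f(3)=9,f(1)=1 ⇒ 500
[q^22] f(1)=1,f(2)=4,f(11)=121,f(22)=484 ⇒ 610
d|23:{23,1}  Σf=529+1=530
n=24: 1·24 2·12 3·8 4·6 6·4 8·3 12·2 24·1  f→[1+4+9+16+36+64+144+576]=850
[q^25] f(1)=1,f(5)=25,f(25)=625 ⇒ 651
q^26  k|26↦f(k): 1:1 2:4 13:169 26:676  a_26=850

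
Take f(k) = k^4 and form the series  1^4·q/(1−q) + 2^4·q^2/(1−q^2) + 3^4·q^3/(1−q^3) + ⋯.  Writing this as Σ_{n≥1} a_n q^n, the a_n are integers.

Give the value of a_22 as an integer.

a_22 = 248914

n=22: 22·1 11·2 2·11 1·22  f→[234256+14641+16+1]=248914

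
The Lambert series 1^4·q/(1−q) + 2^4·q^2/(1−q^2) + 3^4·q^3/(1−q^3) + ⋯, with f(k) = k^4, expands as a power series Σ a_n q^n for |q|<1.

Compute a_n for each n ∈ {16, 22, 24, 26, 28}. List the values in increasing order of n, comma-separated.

69905, 248914, 358258, 485554, 655746

[q^16] f(1)=1,f(2)=16,f(4)=256,f(8)=4096,f(16)=65536 ⇒ 69905
[q^22] f(22)=234256,f(11)=14641,f(2)=16,f(1)=1 ⇒ 248914
n=24: 24·1 12·2 8·3 6·4 4·6 3·8 2·12 1·24  f→[331776+20736+4096+1296+256+81+16+1]=358258
[q^26] f(1)=1,f(2)=16,f(13)=28561,f(26)=456976 ⇒ 485554
n=28: 1·28 2·14 4·7 7·4 14·2 28·1  f→[1+16+256+2401+38416+614656]=655746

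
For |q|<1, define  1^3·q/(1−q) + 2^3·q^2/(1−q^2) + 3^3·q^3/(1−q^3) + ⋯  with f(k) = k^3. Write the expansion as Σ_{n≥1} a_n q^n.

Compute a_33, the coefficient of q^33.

a_33 = 37296

[q^33] f(1)=1,f(3)=27,f(11)=1331,f(33)=35937 ⇒ 37296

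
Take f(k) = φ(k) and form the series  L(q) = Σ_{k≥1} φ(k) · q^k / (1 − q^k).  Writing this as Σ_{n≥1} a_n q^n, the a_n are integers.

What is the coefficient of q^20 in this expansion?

n=20: 1·20 2·10 4·5 5·4 10·2 20·1  φ→[1+1+2+4+4+8]=20

a_20 = 20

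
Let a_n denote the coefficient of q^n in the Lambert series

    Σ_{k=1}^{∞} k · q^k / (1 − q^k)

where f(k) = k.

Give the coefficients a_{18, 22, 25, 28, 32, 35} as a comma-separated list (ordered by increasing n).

39, 36, 31, 56, 63, 48

n=18: 18·1 9·2 6·3 3·6 2·9 1·18  f→[18+9+6+3+2+1]=39
n=22: 22·1 11·2 2·11 1·22  f→[22+11+2+1]=36
[q^25] f(1)=1,f(5)=5,f(25)=25 ⇒ 31
n=28: 28·1 14·2 7·4 4·7 2·14 1·28  f→[28+14+7+4+2+1]=56
[q^32] f(32)=32,f(16)=16,f(8)=8,f(4)=4,f(2)=2,f(1)=1 ⇒ 63
n=35: 1·35 5·7 7·5 35·1  f→[1+5+7+35]=48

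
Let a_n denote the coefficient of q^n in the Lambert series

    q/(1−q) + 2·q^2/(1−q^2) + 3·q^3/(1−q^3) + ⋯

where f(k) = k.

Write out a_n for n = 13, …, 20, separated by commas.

n=13: 1·13 13·1  f→[1+13]=14
q^14  k|14↦f(k): 14:14 7:7 2:2 1:1  a_14=24
n=15: 1·15 3·5 5·3 15·1  f→[1+3+5+15]=24
n=16: 16·1 8·2 4·4 2·8 1·16  f→[16+8+4+2+1]=31
[q^17] f(17)=17,f(1)=1 ⇒ 18
[q^18] f(18)=18,f(9)=9,f(6)=6,f(3)=3,f(2)=2,f(1)=1 ⇒ 39
[q^19] f(19)=19,f(1)=1 ⇒ 20
q^20  k|20↦f(k): 20:20 10:10 5:5 4:4 2:2 1:1  a_20=42

14, 24, 24, 31, 18, 39, 20, 42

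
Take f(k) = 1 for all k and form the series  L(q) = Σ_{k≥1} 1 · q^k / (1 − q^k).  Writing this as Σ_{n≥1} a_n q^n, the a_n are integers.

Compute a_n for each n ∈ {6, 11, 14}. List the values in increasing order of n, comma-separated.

4, 2, 4

q^6  k|6↦f(k): 6:1 3:1 2:1 1:1  a_6=4
q^11  k|11↦f(k): 1:1 11:1  a_11=2
q^14  k|14↦f(k): 1:1 2:1 7:1 14:1  a_14=4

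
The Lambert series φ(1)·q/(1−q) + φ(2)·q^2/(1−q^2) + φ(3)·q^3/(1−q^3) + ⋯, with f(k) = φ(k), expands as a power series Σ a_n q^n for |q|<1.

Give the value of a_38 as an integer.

d|38:{38,19,2,1}  Σφ=18+18+1+1=38

a_38 = 38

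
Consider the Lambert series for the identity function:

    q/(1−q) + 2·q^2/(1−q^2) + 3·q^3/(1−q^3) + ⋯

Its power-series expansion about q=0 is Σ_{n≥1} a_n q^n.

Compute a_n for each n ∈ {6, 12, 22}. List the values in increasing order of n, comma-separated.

d|6:{6,3,2,1}  Σf=6+3+2+1=12
d|12:{12,6,4,3,2,1}  Σf=12+6+4+3+2+1=28
d|22:{22,11,2,1}  Σf=22+11+2+1=36

12, 28, 36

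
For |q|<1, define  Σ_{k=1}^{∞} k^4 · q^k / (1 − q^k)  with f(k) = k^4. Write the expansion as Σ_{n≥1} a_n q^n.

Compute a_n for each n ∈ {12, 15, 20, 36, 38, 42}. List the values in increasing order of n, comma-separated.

22386, 51332, 170898, 1813539, 2215474, 3348388

d|12:{1,2,3,4,6,12}  Σf=1+16+81+256+1296+20736=22386
n=15: 15·1 5·3 3·5 1·15  f→[50625+625+81+1]=51332
d|20:{20,10,5,4,2,1}  Σf=160000+10000+625+256+16+1=170898
d|36:{1,2,3,4,6,9,12,18,36}  Σf=1+16+81+256+1296+6561+20736+104976+1679616=1813539
[q^38] f(38)=2085136,f(19)=130321,f(2)=16,f(1)=1 ⇒ 2215474
n=42: 42·1 21·2 14·3 7·6 6·7 3·14 2·21 1·42  f→[3111696+194481+38416+2401+1296+81+16+1]=3348388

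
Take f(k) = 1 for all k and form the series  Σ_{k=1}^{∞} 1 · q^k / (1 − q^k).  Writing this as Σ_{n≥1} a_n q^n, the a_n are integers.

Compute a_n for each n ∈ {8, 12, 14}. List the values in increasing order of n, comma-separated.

n=8: 1·8 2·4 4·2 8·1  f→[1+1+1+1]=4
n=12: 12·1 6·2 4·3 3·4 2·6 1·12  f→[1+1+1+1+1+1]=6
d|14:{14,7,2,1}  Σf=1+1+1+1=4

4, 6, 4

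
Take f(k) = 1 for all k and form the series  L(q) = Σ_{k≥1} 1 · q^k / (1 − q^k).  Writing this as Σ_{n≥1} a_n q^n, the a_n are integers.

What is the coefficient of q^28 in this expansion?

a_28 = 6

n=28: 28·1 14·2 7·4 4·7 2·14 1·28  f→[1+1+1+1+1+1]=6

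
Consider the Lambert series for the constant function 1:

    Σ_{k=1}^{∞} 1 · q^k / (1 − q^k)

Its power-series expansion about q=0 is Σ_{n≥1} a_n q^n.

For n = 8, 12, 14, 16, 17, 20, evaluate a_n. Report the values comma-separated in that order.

q^8  k|8↦f(k): 8:1 4:1 2:1 1:1  a_8=4
n=12: 12·1 6·2 4·3 3·4 2·6 1·12  f→[1+1+1+1+1+1]=6
q^14  k|14↦f(k): 1:1 2:1 7:1 14:1  a_14=4
[q^16] f(16)=1,f(8)=1,f(4)=1,f(2)=1,f(1)=1 ⇒ 5
n=17: 1·17 17·1  f→[1+1]=2
n=20: 1·20 2·10 4·5 5·4 10·2 20·1  f→[1+1+1+1+1+1]=6

4, 6, 4, 5, 2, 6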